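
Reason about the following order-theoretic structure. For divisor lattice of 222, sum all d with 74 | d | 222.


Interval [74,222] in divisors of 222: [74, 222]
Sum = 296


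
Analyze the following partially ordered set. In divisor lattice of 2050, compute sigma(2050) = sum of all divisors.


sigma(n) = sum of divisors.
Divisors of 2050: [1, 2, 5, 10, 25, 41, 50, 82, 205, 410, 1025, 2050]
Sum = 3906


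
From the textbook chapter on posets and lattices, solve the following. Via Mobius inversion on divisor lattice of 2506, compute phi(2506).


phi(n) = n * prod_{p|n} (1 - 1/p).
Prime divisors of 2506: [2, 7, 179]
phi(2506) = 2506 * (1 - 1/2) * (1 - 1/7) * (1 - 1/179)
phi(2506) = 1068


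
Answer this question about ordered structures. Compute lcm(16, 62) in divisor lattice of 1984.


In a divisor lattice, join = lcm (least common multiple).
gcd(16,62) = 2
lcm(16,62) = 16*62/gcd = 992/2 = 496


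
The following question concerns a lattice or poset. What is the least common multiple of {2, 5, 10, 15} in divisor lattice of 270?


In a divisor lattice, join = lcm (least common multiple).
Compute lcm iteratively: start with first element, then lcm(current, next).
Elements: [2, 5, 10, 15]
lcm(2,5) = 10
lcm(10,10) = 10
lcm(10,15) = 30
Final lcm = 30


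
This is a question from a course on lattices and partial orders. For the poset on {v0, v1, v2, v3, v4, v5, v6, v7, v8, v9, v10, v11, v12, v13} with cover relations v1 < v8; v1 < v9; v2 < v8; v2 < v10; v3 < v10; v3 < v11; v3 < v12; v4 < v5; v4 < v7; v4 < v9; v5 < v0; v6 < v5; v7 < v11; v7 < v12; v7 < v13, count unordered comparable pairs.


A comparable pair {a,b} has a < b or b < a in the order.
Count unordered pairs where one element is strictly below the other.
Examples: {v0,v4}, {v0,v5}, {v0,v6}, {v1,v8}, ...
Total comparable pairs: 20


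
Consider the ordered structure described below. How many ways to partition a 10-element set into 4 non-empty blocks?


S(n,k) = k*S(n-1,k) + S(n-1,k-1).
S(9,4) = 7770, S(9,3) = 3025
S(10,4) = 4*7770 + 3025 = 31080 + 3025
S(10,4) = 34105


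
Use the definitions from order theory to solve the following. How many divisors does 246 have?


Divisors of 246: [1, 2, 3, 6, 41, 82, 123, 246]
Count: 8


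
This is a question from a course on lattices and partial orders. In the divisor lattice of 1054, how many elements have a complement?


An element a is complemented if some b has a meet b = bottom, a join b = top.
a is complemented iff gcd(a, n/a)=1, i.e. a is a unitary divisor of 1054.
Complemented elements: 1, 2, 17, 31, 34, 62, ... (2 more)
Count: 8


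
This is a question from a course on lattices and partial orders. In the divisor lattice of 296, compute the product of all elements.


Divisors of 296: [1, 2, 4, 8, 37, 74, 148, 296]
Product = n^(d(n)/2) = 296^(8/2)
Product = 7676563456


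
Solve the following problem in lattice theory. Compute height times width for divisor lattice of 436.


Height = length of longest chain minus 1; width = size of largest antichain.
A maximum chain: 1 | 109 | 218 | 436  (height 3).
A maximum antichain: {2, 109}  (width 2).
Product = 3 * 2 = 6


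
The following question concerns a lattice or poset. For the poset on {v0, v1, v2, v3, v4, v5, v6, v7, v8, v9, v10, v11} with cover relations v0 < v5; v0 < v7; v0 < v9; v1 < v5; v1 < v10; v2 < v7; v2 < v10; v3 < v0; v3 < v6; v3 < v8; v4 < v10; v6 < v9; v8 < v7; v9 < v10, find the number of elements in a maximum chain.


A chain is a totally ordered subset; we count the number of elements in a maximum chain.
Compute, for each element x, the size of the longest chain ending at x:
  v1: 1
  v2: 1
  v3: 1
  v4: 1
  v11: 1
  v0: 2
  ...
A maximum chain: v3 < v0 < v9 < v10
Number of elements in the longest chain: 4


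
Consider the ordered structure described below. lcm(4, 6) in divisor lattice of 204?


Join=lcm.
gcd(4,6)=2
lcm=12


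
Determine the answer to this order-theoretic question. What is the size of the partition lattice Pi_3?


B(n) = number of set partitions of an n-element set.
B(n) satisfies the recurrence: B(n+1) = sum_k C(n,k)*B(k).
B(3) = 5


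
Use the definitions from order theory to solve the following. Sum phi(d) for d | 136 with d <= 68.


Divisors of 136 up to 68: [1, 2, 4, 8, 17, 34, 68]
phi values: [1, 1, 2, 4, 16, 16, 32]
Sum = 72


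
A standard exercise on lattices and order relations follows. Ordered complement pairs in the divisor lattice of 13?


Complement pair (a,b): a meet b = bottom, a join b = top.
Here: gcd(a,b)=1 and lcm(a,b)=13, i.e. a*b=13 with a,b coprime.
Pairs found: (1,13), (13,1)
Total ordered pairs: 2


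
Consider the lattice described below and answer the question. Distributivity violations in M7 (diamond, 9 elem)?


Distributive law: a ^ (b v c) = (a ^ b) v (a ^ c).
Check all 9^3 = 729 ordered triples (a,b,c).
  e.g. a=a1, b=a2, c=a3: lhs=a1 != rhs=0
  e.g. a=a1, b=a2, c=a4: lhs=a1 != rhs=0
Total violating triples: 210


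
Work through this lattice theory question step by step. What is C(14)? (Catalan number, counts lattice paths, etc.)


C(n) = C(2n, n) / (n+1).
C(28, 14) = 40116600
C(14) = 40116600 / 15 = 2674440


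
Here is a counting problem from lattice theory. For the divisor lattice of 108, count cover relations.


A cover relation a -< b holds when a < b with no c strictly between.
Cover relations:
  1 -< 2
  1 -< 3
  2 -< 4
  2 -< 6
  3 -< 6
  3 -< 9
  4 -< 12
  6 -< 12
  ...9 more
Total: 17


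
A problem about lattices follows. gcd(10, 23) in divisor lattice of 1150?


Meet=gcd.
gcd(10,23)=1


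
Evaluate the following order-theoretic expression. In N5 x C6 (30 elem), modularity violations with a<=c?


Modular law: if a <= c then a v (b ^ c) = (a v b) ^ c.
Check all triples (a,b,c) with a <= c among 30 elements.
  e.g. a=(a,0), b=(c,0), c=(b,0): lhs=(a,0) != rhs=(b,0)
  e.g. a=(a,0), b=(c,1), c=(b,0): lhs=(a,0) != rhs=(b,0)
Total violating triples: 126


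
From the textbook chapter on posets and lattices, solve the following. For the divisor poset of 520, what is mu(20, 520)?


In a divisor lattice, mu(a,b) = mu(b/a) where mu is the classical Mobius function.
b/a = 520/20 = 26
Prime factorization of 26: primes [2, 13]
26 is squarefree with 2 prime factor(s), so mu(26) = (-1)^2 = 1


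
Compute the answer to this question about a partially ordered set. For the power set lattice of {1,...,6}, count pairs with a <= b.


The order relation is {(a,b) : a <= b}, reflexive so it includes (a,a).
Examples: ({},{}), ({},{1,2}), ({},{1,2,3}), ({},{1,2,3,4}), ({},{1,2,3,4,5}), ...
Total ordered pairs: 729


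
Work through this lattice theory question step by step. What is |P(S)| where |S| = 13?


Power set = 2^n.
2^13 = 8192


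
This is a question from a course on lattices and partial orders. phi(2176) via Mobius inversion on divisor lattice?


phi(n) = n * prod_{p|n} (1 - 1/p).
Prime divisors of 2176: [2, 17]
phi(2176) = 2176 * (1 - 1/2) * (1 - 1/17)
phi(2176) = 1024


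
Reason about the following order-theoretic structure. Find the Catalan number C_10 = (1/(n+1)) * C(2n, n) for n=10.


C(n) = C(2n, n) / (n+1).
C(20, 10) = 184756
C(10) = 184756 / 11 = 16796


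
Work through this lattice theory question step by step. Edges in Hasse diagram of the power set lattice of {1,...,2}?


A cover relation a -< b holds when a < b with no c strictly between.
Cover relations:
  {} -< {1}
  {} -< {2}
  {1} -< {1,2}
  {2} -< {1,2}
Total: 4


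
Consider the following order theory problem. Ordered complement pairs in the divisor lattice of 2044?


Complement pair (a,b): a meet b = bottom, a join b = top.
Here: gcd(a,b)=1 and lcm(a,b)=2044, i.e. a*b=2044 with a,b coprime.
Pairs found: (1,2044), (4,511), (7,292), (28,73), ... (4 more)
Total ordered pairs: 8


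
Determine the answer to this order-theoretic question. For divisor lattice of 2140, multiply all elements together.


Divisors of 2140: [1, 2, 4, 5, 10, 20, 107, 214, 428, 535, 1070, 2140]
Product = n^(d(n)/2) = 2140^(12/2)
Product = 96046742518336000000


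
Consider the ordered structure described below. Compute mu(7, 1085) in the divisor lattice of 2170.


In a divisor lattice, mu(a,b) = mu(b/a) where mu is the classical Mobius function.
b/a = 1085/7 = 155
Prime factorization of 155: primes [5, 31]
155 is squarefree with 2 prime factor(s), so mu(155) = (-1)^2 = 1


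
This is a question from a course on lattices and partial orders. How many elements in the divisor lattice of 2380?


Divisors of 2380: [1, 2, 4, 5, 7, 10, 14, 17, 20, 28, 34, 35, 68, 70, 85, 119, 140, 170, 238, 340, 476, 595, 1190, 2380]
Count: 24


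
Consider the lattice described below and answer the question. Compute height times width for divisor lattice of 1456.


Height = length of longest chain minus 1; width = size of largest antichain.
A maximum chain: 1 | 13 | 91 | 182 | 364 | 728 | 1456  (height 6).
A maximum antichain: {4, 14, 26, 91}  (width 4).
Product = 6 * 4 = 24


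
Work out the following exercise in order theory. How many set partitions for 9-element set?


B(n) = number of set partitions of an n-element set.
B(n) satisfies the recurrence: B(n+1) = sum_k C(n,k)*B(k).
B(9) = 21147


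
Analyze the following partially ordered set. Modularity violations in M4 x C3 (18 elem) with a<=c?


Modular law: if a <= c then a v (b ^ c) = (a v b) ^ c.
Check all triples (a,b,c) with a <= c among 18 elements.
This lattice is modular (diamonds M_m and their chain-products are modular).
Total violating triples: 0


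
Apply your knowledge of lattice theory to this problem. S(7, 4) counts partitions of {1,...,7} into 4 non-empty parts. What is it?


S(n,k) = k*S(n-1,k) + S(n-1,k-1).
S(6,4) = 65, S(6,3) = 90
S(7,4) = 4*65 + 90 = 260 + 90
S(7,4) = 350


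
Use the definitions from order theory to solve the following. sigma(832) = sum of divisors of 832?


sigma(n) = sum of divisors.
Divisors of 832: [1, 2, 4, 8, 13, 16, 26, 32, 52, 64, 104, 208, 416, 832]
Sum = 1778


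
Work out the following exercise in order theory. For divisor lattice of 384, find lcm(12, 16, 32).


In a divisor lattice, join = lcm (least common multiple).
Compute lcm iteratively: start with first element, then lcm(current, next).
Elements: [12, 16, 32]
lcm(12,16) = 48
lcm(48,32) = 96
Final lcm = 96


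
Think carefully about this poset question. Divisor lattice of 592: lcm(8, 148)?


Join=lcm.
gcd(8,148)=4
lcm=296


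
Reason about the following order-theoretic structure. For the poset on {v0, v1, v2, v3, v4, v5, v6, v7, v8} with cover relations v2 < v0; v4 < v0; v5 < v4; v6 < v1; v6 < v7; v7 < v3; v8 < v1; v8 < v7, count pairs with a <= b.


The order relation is {(a,b) : a <= b}, reflexive so it includes (a,a).
Examples: (v0,v0), (v1,v1), (v2,v0), (v2,v2), (v3,v3), ...
Total ordered pairs: 20


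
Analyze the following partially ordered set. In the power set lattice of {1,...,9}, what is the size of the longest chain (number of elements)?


A chain is a totally ordered subset; we count the number of elements in a maximum chain.
Compute, for each element x, the size of the longest chain ending at x:
  {}: 1
  {1}: 2
  {2}: 2
  {3}: 2
  {4}: 2
  {5}: 2
  ...
A maximum chain: {} < {1} < {1,2} < {1,2,3} < {1,2,3,4} < {1,2,3,4,5} < {1,2,3,4,5,6} < {1,2,3,4,5,6,7} < {1,2,3,4,5,6,7,8} < {1,2,3,4,5,6,7,8,9}
Number of elements in the longest chain: 10


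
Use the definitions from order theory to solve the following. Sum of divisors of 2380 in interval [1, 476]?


Interval [1,476] in divisors of 2380: [1, 2, 4, 7, 14, 17, 28, 34, 68, 119, 238, 476]
Sum = 1008


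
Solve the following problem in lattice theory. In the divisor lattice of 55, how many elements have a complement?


An element a is complemented if some b has a meet b = bottom, a join b = top.
a is complemented iff gcd(a, n/a)=1, i.e. a is a unitary divisor of 55.
Complemented elements: 1, 5, 11, 55
Count: 4


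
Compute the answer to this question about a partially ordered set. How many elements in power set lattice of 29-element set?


Power set = 2^n.
2^29 = 536870912


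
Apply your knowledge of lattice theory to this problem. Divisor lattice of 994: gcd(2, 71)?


Meet=gcd.
gcd(2,71)=1


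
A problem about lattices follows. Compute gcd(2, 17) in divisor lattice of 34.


In a divisor lattice, meet = gcd (greatest common divisor).
By Euclidean algorithm or factoring: gcd(2,17) = 1


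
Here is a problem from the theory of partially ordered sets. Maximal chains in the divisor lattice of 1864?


A maximal chain goes from the minimum element to a maximal element via cover relations.
Counting all min-to-max paths in the cover graph.
Total maximal chains: 4


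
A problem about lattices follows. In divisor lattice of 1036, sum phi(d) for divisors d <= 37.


Divisors of 1036 up to 37: [1, 2, 4, 7, 14, 28, 37]
phi values: [1, 1, 2, 6, 6, 12, 36]
Sum = 64


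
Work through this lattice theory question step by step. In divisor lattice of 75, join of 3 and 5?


In a divisor lattice, join = lcm (least common multiple).
gcd(3,5) = 1
lcm(3,5) = 3*5/gcd = 15/1 = 15


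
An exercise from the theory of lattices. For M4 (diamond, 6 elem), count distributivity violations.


Distributive law: a ^ (b v c) = (a ^ b) v (a ^ c).
Check all 6^3 = 216 ordered triples (a,b,c).
  e.g. a=a1, b=a2, c=a3: lhs=a1 != rhs=0
  e.g. a=a1, b=a2, c=a4: lhs=a1 != rhs=0
Total violating triples: 24


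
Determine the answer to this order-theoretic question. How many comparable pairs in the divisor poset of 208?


A comparable pair {a,b} has a < b or b < a in the order.
Count unordered pairs where one element is strictly below the other.
Examples: {1,2}, {1,4}, {1,8}, {1,13}, ...
Total comparable pairs: 35


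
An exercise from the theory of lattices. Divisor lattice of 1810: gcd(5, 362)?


Meet=gcd.
gcd(5,362)=1


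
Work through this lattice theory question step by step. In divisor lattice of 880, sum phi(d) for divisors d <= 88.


Divisors of 880 up to 88: [1, 2, 4, 5, 8, 10, 11, 16, 20, 22, 40, 44, 55, 80, 88]
phi values: [1, 1, 2, 4, 4, 4, 10, 8, 8, 10, 16, 20, 40, 32, 40]
Sum = 200


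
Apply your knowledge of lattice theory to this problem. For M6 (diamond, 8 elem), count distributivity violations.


Distributive law: a ^ (b v c) = (a ^ b) v (a ^ c).
Check all 8^3 = 512 ordered triples (a,b,c).
  e.g. a=a1, b=a2, c=a3: lhs=a1 != rhs=0
  e.g. a=a1, b=a2, c=a4: lhs=a1 != rhs=0
Total violating triples: 120


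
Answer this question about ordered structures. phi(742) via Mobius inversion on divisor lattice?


phi(n) = n * prod_{p|n} (1 - 1/p).
Prime divisors of 742: [2, 7, 53]
phi(742) = 742 * (1 - 1/2) * (1 - 1/7) * (1 - 1/53)
phi(742) = 312


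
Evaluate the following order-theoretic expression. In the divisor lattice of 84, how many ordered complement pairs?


Complement pair (a,b): a meet b = bottom, a join b = top.
Here: gcd(a,b)=1 and lcm(a,b)=84, i.e. a*b=84 with a,b coprime.
Pairs found: (1,84), (3,28), (4,21), (7,12), ... (4 more)
Total ordered pairs: 8


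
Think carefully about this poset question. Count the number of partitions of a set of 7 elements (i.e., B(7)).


B(n) = number of set partitions of an n-element set.
B(n) satisfies the recurrence: B(n+1) = sum_k C(n,k)*B(k).
B(7) = 877


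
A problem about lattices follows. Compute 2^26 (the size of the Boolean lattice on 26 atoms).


Power set = 2^n.
2^26 = 67108864


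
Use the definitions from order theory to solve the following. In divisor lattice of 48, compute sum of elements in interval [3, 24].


Interval [3,24] in divisors of 48: [3, 6, 12, 24]
Sum = 45


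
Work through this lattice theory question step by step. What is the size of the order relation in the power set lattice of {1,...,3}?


The order relation is {(a,b) : a <= b}, reflexive so it includes (a,a).
Examples: ({},{}), ({},{1,2}), ({},{1,2,3}), ({},{1,3}), ({},{1}), ...
Total ordered pairs: 27


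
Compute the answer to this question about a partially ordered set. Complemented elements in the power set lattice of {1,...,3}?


An element a is complemented if some b has a meet b = bottom, a join b = top.
every subset A has complement S\A, so all elements are complemented.
Complemented elements: {}, {1}, {2}, {3}, {1,2}, {1,3}, ... (2 more)
Count: 8


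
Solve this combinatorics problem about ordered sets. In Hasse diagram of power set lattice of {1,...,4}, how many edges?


A cover relation a -< b holds when a < b with no c strictly between.
Cover relations:
  {} -< {1}
  {} -< {2}
  {} -< {3}
  {} -< {4}
  {1} -< {1,2}
  {1} -< {1,3}
  {1} -< {1,4}
  {2} -< {1,2}
  ...24 more
Total: 32


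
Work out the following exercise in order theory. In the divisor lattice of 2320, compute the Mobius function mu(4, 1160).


In a divisor lattice, mu(a,b) = mu(b/a) where mu is the classical Mobius function.
b/a = 1160/4 = 290
Prime factorization of 290: primes [2, 5, 29]
290 is squarefree with 3 prime factor(s), so mu(290) = (-1)^3 = -1


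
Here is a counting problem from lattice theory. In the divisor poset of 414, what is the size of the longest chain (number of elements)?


A chain is a totally ordered subset; we count the number of elements in a maximum chain.
Compute, for each element x, the size of the longest chain ending at x:
  1: 1
  2: 2
  3: 2
  23: 2
  9: 3
  6: 3
  ...
A maximum chain: 1 < 2 < 6 < 18 < 414
Number of elements in the longest chain: 5


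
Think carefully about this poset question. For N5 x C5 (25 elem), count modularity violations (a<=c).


Modular law: if a <= c then a v (b ^ c) = (a v b) ^ c.
Check all triples (a,b,c) with a <= c among 25 elements.
  e.g. a=(a,0), b=(c,0), c=(b,0): lhs=(a,0) != rhs=(b,0)
  e.g. a=(a,0), b=(c,1), c=(b,0): lhs=(a,0) != rhs=(b,0)
Total violating triples: 75


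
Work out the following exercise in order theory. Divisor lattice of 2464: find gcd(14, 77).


In a divisor lattice, meet = gcd (greatest common divisor).
By Euclidean algorithm or factoring: gcd(14,77) = 7


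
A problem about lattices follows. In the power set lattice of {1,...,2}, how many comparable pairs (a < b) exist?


A comparable pair {a,b} has a < b or b < a in the order.
Count unordered pairs where one element is strictly below the other.
Examples: {{},{1}}, {{},{2}}, {{},{1,2}}, {{1},{1,2}}, ...
Total comparable pairs: 5


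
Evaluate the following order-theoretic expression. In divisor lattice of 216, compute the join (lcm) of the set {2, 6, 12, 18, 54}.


In a divisor lattice, join = lcm (least common multiple).
Compute lcm iteratively: start with first element, then lcm(current, next).
Elements: [2, 6, 12, 18, 54]
lcm(2,6) = 6
lcm(6,12) = 12
lcm(12,18) = 36
lcm(36,54) = 108
Final lcm = 108


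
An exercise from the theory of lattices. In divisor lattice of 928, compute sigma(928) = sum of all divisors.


sigma(n) = sum of divisors.
Divisors of 928: [1, 2, 4, 8, 16, 29, 32, 58, 116, 232, 464, 928]
Sum = 1890


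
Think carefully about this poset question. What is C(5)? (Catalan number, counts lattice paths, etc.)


C(n) = C(2n, n) / (n+1).
C(10, 5) = 252
C(5) = 252 / 6 = 42


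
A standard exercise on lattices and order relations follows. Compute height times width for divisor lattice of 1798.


Height = length of longest chain minus 1; width = size of largest antichain.
A maximum chain: 1 | 31 | 899 | 1798  (height 3).
A maximum antichain: {2, 29, 31}  (width 3).
Product = 3 * 3 = 9


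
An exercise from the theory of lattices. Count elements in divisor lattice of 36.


Divisors of 36: [1, 2, 3, 4, 6, 9, 12, 18, 36]
Count: 9


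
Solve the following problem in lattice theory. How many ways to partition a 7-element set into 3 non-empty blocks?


S(n,k) = k*S(n-1,k) + S(n-1,k-1).
S(6,3) = 90, S(6,2) = 31
S(7,3) = 3*90 + 31 = 270 + 31
S(7,3) = 301


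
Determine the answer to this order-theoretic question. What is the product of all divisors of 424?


Divisors of 424: [1, 2, 4, 8, 53, 106, 212, 424]
Product = n^(d(n)/2) = 424^(8/2)
Product = 32319410176


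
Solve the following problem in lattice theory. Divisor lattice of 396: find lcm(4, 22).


In a divisor lattice, join = lcm (least common multiple).
gcd(4,22) = 2
lcm(4,22) = 4*22/gcd = 88/2 = 44


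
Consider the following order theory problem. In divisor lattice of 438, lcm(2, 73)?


Join=lcm.
gcd(2,73)=1
lcm=146


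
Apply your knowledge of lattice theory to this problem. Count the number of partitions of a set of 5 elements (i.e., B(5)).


B(n) = number of set partitions of an n-element set.
B(n) satisfies the recurrence: B(n+1) = sum_k C(n,k)*B(k).
B(5) = 52


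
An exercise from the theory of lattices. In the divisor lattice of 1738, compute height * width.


Height = length of longest chain minus 1; width = size of largest antichain.
A maximum chain: 1 | 79 | 869 | 1738  (height 3).
A maximum antichain: {2, 11, 79}  (width 3).
Product = 3 * 3 = 9


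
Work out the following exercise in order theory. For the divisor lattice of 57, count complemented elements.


An element a is complemented if some b has a meet b = bottom, a join b = top.
a is complemented iff gcd(a, n/a)=1, i.e. a is a unitary divisor of 57.
Complemented elements: 1, 3, 19, 57
Count: 4


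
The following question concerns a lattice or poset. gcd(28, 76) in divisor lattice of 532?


Meet=gcd.
gcd(28,76)=4


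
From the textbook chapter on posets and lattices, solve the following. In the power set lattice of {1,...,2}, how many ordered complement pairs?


Complement pair (a,b): a meet b = bottom, a join b = top.
Here: A intersect B = {} and A union B = {1,...,2}.
Pairs found: ({},{1,2}), ({1},{2}), ({2},{1}), ({1,2},{})
Total ordered pairs: 4


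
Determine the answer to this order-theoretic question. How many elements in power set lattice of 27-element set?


Power set = 2^n.
2^27 = 134217728


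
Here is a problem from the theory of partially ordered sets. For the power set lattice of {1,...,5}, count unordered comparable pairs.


A comparable pair {a,b} has a < b or b < a in the order.
Count unordered pairs where one element is strictly below the other.
Examples: {{},{1}}, {{},{2}}, {{},{3}}, {{},{4}}, ...
Total comparable pairs: 211


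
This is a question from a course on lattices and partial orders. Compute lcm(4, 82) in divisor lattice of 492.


In a divisor lattice, join = lcm (least common multiple).
gcd(4,82) = 2
lcm(4,82) = 4*82/gcd = 328/2 = 164


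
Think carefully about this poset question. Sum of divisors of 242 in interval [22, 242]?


Interval [22,242] in divisors of 242: [22, 242]
Sum = 264


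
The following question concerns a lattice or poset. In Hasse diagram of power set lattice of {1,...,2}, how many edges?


A cover relation a -< b holds when a < b with no c strictly between.
Cover relations:
  {} -< {1}
  {} -< {2}
  {1} -< {1,2}
  {2} -< {1,2}
Total: 4


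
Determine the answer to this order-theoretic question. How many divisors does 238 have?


Divisors of 238: [1, 2, 7, 14, 17, 34, 119, 238]
Count: 8


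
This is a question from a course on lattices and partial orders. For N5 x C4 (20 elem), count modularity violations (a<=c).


Modular law: if a <= c then a v (b ^ c) = (a v b) ^ c.
Check all triples (a,b,c) with a <= c among 20 elements.
  e.g. a=(a,0), b=(c,0), c=(b,0): lhs=(a,0) != rhs=(b,0)
  e.g. a=(a,0), b=(c,1), c=(b,0): lhs=(a,0) != rhs=(b,0)
Total violating triples: 40


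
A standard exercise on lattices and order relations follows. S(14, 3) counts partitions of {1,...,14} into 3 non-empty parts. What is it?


S(n,k) = k*S(n-1,k) + S(n-1,k-1).
S(13,3) = 261625, S(13,2) = 4095
S(14,3) = 3*261625 + 4095 = 784875 + 4095
S(14,3) = 788970


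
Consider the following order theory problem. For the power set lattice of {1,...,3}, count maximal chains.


A maximal chain goes from the minimum element to a maximal element via cover relations.
Counting all min-to-max paths in the cover graph.
Total maximal chains: 6


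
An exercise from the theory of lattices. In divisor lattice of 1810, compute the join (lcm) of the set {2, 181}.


In a divisor lattice, join = lcm (least common multiple).
Compute lcm iteratively: start with first element, then lcm(current, next).
Elements: [2, 181]
lcm(2,181) = 362
Final lcm = 362


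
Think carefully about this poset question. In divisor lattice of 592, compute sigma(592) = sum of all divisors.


sigma(n) = sum of divisors.
Divisors of 592: [1, 2, 4, 8, 16, 37, 74, 148, 296, 592]
Sum = 1178


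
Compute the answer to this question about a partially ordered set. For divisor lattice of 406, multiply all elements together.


Divisors of 406: [1, 2, 7, 14, 29, 58, 203, 406]
Product = n^(d(n)/2) = 406^(8/2)
Product = 27170906896


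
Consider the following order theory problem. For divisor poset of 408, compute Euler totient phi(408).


phi(n) = n * prod_{p|n} (1 - 1/p).
Prime divisors of 408: [2, 3, 17]
phi(408) = 408 * (1 - 1/2) * (1 - 1/3) * (1 - 1/17)
phi(408) = 128


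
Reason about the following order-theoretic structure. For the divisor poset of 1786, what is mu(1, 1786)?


In a divisor lattice, mu(a,b) = mu(b/a) where mu is the classical Mobius function.
b/a = 1786/1 = 1786
Prime factorization of 1786: primes [2, 19, 47]
1786 is squarefree with 3 prime factor(s), so mu(1786) = (-1)^3 = -1


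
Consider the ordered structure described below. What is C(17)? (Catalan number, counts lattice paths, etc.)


C(n) = C(2n, n) / (n+1).
C(34, 17) = 2333606220
C(17) = 2333606220 / 18 = 129644790


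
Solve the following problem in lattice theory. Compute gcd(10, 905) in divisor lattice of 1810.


In a divisor lattice, meet = gcd (greatest common divisor).
By Euclidean algorithm or factoring: gcd(10,905) = 5


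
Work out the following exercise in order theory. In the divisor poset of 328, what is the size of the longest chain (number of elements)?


A chain is a totally ordered subset; we count the number of elements in a maximum chain.
Compute, for each element x, the size of the longest chain ending at x:
  1: 1
  2: 2
  41: 2
  4: 3
  8: 4
  82: 3
  ...
A maximum chain: 1 < 2 < 4 < 8 < 328
Number of elements in the longest chain: 5


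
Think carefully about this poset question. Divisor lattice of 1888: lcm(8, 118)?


Join=lcm.
gcd(8,118)=2
lcm=472


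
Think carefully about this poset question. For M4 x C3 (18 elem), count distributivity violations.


Distributive law: a ^ (b v c) = (a ^ b) v (a ^ c).
Check all 18^3 = 5832 ordered triples (a,b,c).
  e.g. a=(a1,0), b=(a2,0), c=(a3,0): lhs=(a1,0) != rhs=(0,0)
  e.g. a=(a1,0), b=(a2,0), c=(a3,1): lhs=(a1,0) != rhs=(0,0)
Total violating triples: 648


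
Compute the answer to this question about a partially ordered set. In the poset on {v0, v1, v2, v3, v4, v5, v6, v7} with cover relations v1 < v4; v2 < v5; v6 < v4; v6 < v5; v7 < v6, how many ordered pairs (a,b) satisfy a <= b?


The order relation is {(a,b) : a <= b}, reflexive so it includes (a,a).
Examples: (v0,v0), (v1,v1), (v1,v4), (v2,v2), (v2,v5), ...
Total ordered pairs: 15


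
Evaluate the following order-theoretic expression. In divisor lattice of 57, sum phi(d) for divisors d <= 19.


Divisors of 57 up to 19: [1, 3, 19]
phi values: [1, 2, 18]
Sum = 21


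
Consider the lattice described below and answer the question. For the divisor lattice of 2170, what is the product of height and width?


Height = length of longest chain minus 1; width = size of largest antichain.
A maximum chain: 1 | 31 | 217 | 1085 | 2170  (height 4).
A maximum antichain: {10, 14, 35, 62, 155, 217}  (width 6).
Product = 4 * 6 = 24


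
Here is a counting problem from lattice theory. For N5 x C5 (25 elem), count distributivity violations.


Distributive law: a ^ (b v c) = (a ^ b) v (a ^ c).
Check all 25^3 = 15625 ordered triples (a,b,c).
  e.g. a=(b,0), b=(a,0), c=(c,0): lhs=(b,0) != rhs=(a,0)
  e.g. a=(b,0), b=(a,0), c=(c,1): lhs=(b,0) != rhs=(a,0)
Total violating triples: 250


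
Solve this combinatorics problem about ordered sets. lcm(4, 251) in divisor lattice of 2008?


Join=lcm.
gcd(4,251)=1
lcm=1004


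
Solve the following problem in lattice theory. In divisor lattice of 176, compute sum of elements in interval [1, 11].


Interval [1,11] in divisors of 176: [1, 11]
Sum = 12


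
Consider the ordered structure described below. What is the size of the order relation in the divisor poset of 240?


The order relation is {(a,b) : a <= b}, reflexive so it includes (a,a).
Examples: (1,1), (1,10), (1,12), (1,120), (1,15), ...
Total ordered pairs: 135


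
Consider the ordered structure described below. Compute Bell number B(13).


B(n) = number of set partitions of an n-element set.
B(n) satisfies the recurrence: B(n+1) = sum_k C(n,k)*B(k).
B(13) = 27644437


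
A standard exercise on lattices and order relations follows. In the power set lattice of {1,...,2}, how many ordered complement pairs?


Complement pair (a,b): a meet b = bottom, a join b = top.
Here: A intersect B = {} and A union B = {1,...,2}.
Pairs found: ({},{1,2}), ({1},{2}), ({2},{1}), ({1,2},{})
Total ordered pairs: 4


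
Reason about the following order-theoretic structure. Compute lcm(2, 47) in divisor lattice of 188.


In a divisor lattice, join = lcm (least common multiple).
gcd(2,47) = 1
lcm(2,47) = 2*47/gcd = 94/1 = 94


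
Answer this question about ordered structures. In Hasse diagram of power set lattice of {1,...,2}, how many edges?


A cover relation a -< b holds when a < b with no c strictly between.
Cover relations:
  {} -< {1}
  {} -< {2}
  {1} -< {1,2}
  {2} -< {1,2}
Total: 4


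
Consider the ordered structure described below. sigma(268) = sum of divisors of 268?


sigma(n) = sum of divisors.
Divisors of 268: [1, 2, 4, 67, 134, 268]
Sum = 476


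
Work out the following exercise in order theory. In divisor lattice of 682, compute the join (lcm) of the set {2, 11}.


In a divisor lattice, join = lcm (least common multiple).
Compute lcm iteratively: start with first element, then lcm(current, next).
Elements: [2, 11]
lcm(2,11) = 22
Final lcm = 22


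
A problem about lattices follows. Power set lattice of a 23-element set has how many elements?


Power set = 2^n.
2^23 = 8388608


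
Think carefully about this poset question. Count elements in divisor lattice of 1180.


Divisors of 1180: [1, 2, 4, 5, 10, 20, 59, 118, 236, 295, 590, 1180]
Count: 12


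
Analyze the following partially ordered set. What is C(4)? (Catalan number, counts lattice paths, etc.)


C(n) = C(2n, n) / (n+1).
C(8, 4) = 70
C(4) = 70 / 5 = 14


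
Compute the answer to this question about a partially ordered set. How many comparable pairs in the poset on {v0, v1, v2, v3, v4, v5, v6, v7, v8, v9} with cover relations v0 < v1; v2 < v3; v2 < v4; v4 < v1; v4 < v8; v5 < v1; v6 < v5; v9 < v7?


A comparable pair {a,b} has a < b or b < a in the order.
Count unordered pairs where one element is strictly below the other.
Examples: {v0,v1}, {v1,v2}, {v1,v4}, {v1,v5}, ...
Total comparable pairs: 11


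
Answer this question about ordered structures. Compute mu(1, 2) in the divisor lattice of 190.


In a divisor lattice, mu(a,b) = mu(b/a) where mu is the classical Mobius function.
b/a = 2/1 = 2
Prime factorization of 2: primes [2]
2 is squarefree with 1 prime factor(s), so mu(2) = (-1)^1 = -1


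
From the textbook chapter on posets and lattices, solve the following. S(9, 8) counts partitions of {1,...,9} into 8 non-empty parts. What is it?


S(n,k) = k*S(n-1,k) + S(n-1,k-1).
S(8,8) = 1, S(8,7) = 28
S(9,8) = 8*1 + 28 = 8 + 28
S(9,8) = 36


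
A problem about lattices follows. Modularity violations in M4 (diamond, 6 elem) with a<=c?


Modular law: if a <= c then a v (b ^ c) = (a v b) ^ c.
Check all triples (a,b,c) with a <= c among 6 elements.
This lattice is modular (diamonds M_m and their chain-products are modular).
Total violating triples: 0


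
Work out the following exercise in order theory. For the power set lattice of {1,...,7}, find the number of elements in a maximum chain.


A chain is a totally ordered subset; we count the number of elements in a maximum chain.
Compute, for each element x, the size of the longest chain ending at x:
  {}: 1
  {1}: 2
  {2}: 2
  {3}: 2
  {4}: 2
  {5}: 2
  ...
A maximum chain: {} < {1} < {1,2} < {1,2,3} < {1,2,3,4} < {1,2,3,4,5} < {1,2,3,4,5,6} < {1,2,3,4,5,6,7}
Number of elements in the longest chain: 8


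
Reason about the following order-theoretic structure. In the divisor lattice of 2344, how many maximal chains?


A maximal chain goes from the minimum element to a maximal element via cover relations.
Counting all min-to-max paths in the cover graph.
Total maximal chains: 4


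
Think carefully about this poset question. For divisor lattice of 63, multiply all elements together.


Divisors of 63: [1, 3, 7, 9, 21, 63]
Product = n^(d(n)/2) = 63^(6/2)
Product = 250047


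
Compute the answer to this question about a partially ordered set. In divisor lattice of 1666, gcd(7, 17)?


Meet=gcd.
gcd(7,17)=1


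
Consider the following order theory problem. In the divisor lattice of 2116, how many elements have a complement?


An element a is complemented if some b has a meet b = bottom, a join b = top.
a is complemented iff gcd(a, n/a)=1, i.e. a is a unitary divisor of 2116.
Complemented elements: 1, 4, 529, 2116
Count: 4


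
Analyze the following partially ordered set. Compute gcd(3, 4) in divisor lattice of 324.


In a divisor lattice, meet = gcd (greatest common divisor).
By Euclidean algorithm or factoring: gcd(3,4) = 1


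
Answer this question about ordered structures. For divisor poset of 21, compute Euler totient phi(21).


phi(n) = n * prod_{p|n} (1 - 1/p).
Prime divisors of 21: [3, 7]
phi(21) = 21 * (1 - 1/3) * (1 - 1/7)
phi(21) = 12


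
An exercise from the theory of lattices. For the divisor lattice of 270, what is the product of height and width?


Height = length of longest chain minus 1; width = size of largest antichain.
A maximum chain: 1 | 5 | 15 | 45 | 135 | 270  (height 5).
A maximum antichain: {6, 9, 10, 15}  (width 4).
Product = 5 * 4 = 20


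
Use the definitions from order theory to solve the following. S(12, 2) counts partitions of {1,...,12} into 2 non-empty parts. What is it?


S(n,k) = k*S(n-1,k) + S(n-1,k-1).
S(11,2) = 1023, S(11,1) = 1
S(12,2) = 2*1023 + 1 = 2046 + 1
S(12,2) = 2047


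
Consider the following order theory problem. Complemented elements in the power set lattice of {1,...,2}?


An element a is complemented if some b has a meet b = bottom, a join b = top.
every subset A has complement S\A, so all elements are complemented.
Complemented elements: {}, {1}, {2}, {1,2}
Count: 4


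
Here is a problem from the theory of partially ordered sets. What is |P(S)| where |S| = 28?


Power set = 2^n.
2^28 = 268435456


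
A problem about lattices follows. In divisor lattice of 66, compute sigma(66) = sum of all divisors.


sigma(n) = sum of divisors.
Divisors of 66: [1, 2, 3, 6, 11, 22, 33, 66]
Sum = 144


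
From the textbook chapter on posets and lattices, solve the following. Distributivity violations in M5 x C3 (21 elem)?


Distributive law: a ^ (b v c) = (a ^ b) v (a ^ c).
Check all 21^3 = 9261 ordered triples (a,b,c).
  e.g. a=(a1,0), b=(a2,0), c=(a3,0): lhs=(a1,0) != rhs=(0,0)
  e.g. a=(a1,0), b=(a2,0), c=(a3,1): lhs=(a1,0) != rhs=(0,0)
Total violating triples: 1620


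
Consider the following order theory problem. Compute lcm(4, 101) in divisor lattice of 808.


In a divisor lattice, join = lcm (least common multiple).
gcd(4,101) = 1
lcm(4,101) = 4*101/gcd = 404/1 = 404


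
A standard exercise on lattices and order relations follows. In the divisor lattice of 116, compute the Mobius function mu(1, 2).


In a divisor lattice, mu(a,b) = mu(b/a) where mu is the classical Mobius function.
b/a = 2/1 = 2
Prime factorization of 2: primes [2]
2 is squarefree with 1 prime factor(s), so mu(2) = (-1)^1 = -1


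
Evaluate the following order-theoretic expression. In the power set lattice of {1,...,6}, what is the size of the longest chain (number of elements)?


A chain is a totally ordered subset; we count the number of elements in a maximum chain.
Compute, for each element x, the size of the longest chain ending at x:
  {}: 1
  {1}: 2
  {2}: 2
  {3}: 2
  {4}: 2
  {5}: 2
  ...
A maximum chain: {} < {1} < {1,2} < {1,2,3} < {1,2,3,4} < {1,2,3,4,5} < {1,2,3,4,5,6}
Number of elements in the longest chain: 7


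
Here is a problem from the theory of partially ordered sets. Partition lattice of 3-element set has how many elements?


B(n) = number of set partitions of an n-element set.
B(n) satisfies the recurrence: B(n+1) = sum_k C(n,k)*B(k).
B(3) = 5


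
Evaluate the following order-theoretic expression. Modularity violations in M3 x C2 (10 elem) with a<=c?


Modular law: if a <= c then a v (b ^ c) = (a v b) ^ c.
Check all triples (a,b,c) with a <= c among 10 elements.
This lattice is modular (diamonds M_m and their chain-products are modular).
Total violating triples: 0


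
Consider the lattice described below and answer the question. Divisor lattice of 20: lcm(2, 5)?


Join=lcm.
gcd(2,5)=1
lcm=10


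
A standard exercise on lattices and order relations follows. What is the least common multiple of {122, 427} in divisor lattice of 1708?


In a divisor lattice, join = lcm (least common multiple).
Compute lcm iteratively: start with first element, then lcm(current, next).
Elements: [122, 427]
lcm(122,427) = 854
Final lcm = 854


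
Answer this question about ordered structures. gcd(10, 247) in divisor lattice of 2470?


Meet=gcd.
gcd(10,247)=1


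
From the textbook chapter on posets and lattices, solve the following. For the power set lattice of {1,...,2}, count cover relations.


A cover relation a -< b holds when a < b with no c strictly between.
Cover relations:
  {} -< {1}
  {} -< {2}
  {1} -< {1,2}
  {2} -< {1,2}
Total: 4


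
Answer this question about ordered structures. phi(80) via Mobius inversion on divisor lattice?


phi(n) = n * prod_{p|n} (1 - 1/p).
Prime divisors of 80: [2, 5]
phi(80) = 80 * (1 - 1/2) * (1 - 1/5)
phi(80) = 32


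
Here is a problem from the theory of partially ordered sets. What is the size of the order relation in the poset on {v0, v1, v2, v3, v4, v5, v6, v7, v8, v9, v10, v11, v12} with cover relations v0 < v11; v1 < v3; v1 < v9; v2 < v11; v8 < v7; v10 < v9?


The order relation is {(a,b) : a <= b}, reflexive so it includes (a,a).
Examples: (v0,v0), (v0,v11), (v1,v1), (v1,v3), (v1,v9), ...
Total ordered pairs: 19


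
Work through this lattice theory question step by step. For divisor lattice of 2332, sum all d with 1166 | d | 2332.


Interval [1166,2332] in divisors of 2332: [1166, 2332]
Sum = 3498


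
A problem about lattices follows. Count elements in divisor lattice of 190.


Divisors of 190: [1, 2, 5, 10, 19, 38, 95, 190]
Count: 8


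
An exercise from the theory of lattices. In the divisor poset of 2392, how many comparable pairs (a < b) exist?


A comparable pair {a,b} has a < b or b < a in the order.
Count unordered pairs where one element is strictly below the other.
Examples: {1,2}, {1,4}, {1,8}, {1,13}, ...
Total comparable pairs: 74


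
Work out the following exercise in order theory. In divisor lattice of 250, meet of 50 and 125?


In a divisor lattice, meet = gcd (greatest common divisor).
By Euclidean algorithm or factoring: gcd(50,125) = 25


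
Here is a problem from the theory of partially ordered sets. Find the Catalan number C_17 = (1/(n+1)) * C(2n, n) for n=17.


C(n) = C(2n, n) / (n+1).
C(34, 17) = 2333606220
C(17) = 2333606220 / 18 = 129644790
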